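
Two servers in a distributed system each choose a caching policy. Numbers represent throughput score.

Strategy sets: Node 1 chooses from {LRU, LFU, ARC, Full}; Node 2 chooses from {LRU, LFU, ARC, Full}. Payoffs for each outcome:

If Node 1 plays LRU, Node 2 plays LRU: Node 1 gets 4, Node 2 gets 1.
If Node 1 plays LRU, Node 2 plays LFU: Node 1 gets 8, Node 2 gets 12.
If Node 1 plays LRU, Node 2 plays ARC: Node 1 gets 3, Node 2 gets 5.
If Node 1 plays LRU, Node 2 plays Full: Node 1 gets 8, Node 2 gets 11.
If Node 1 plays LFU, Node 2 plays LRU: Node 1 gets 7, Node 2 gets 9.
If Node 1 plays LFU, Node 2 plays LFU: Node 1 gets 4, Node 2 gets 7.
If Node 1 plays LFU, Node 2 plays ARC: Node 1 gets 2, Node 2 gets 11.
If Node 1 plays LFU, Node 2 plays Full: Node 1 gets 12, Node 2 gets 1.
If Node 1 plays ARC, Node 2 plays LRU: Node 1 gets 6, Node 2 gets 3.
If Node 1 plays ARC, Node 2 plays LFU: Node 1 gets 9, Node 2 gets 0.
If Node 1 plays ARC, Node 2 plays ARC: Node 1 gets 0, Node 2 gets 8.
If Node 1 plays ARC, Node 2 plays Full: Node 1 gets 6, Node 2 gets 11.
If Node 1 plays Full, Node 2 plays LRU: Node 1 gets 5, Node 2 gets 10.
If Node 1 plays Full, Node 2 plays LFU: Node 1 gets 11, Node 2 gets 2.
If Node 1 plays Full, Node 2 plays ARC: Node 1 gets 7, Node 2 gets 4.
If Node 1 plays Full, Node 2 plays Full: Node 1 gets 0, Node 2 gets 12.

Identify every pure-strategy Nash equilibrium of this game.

none

For each player, find the best response to each opponent profile; mutual best responses are the pure NE.
Node 1 against LRU: payoffs 4, 7, 6, 5 → best response LFU.
Node 1 against LFU: payoffs 8, 4, 9, 11 → best response Full.
Node 1 against ARC: payoffs 3, 2, 0, 7 → best response Full.
Node 1 against Full: payoffs 8, 12, 6, 0 → best response LFU.
Node 2 against LRU: payoffs 1, 12, 5, 11 → best response LFU.
Node 2 against LFU: payoffs 9, 7, 11, 1 → best response ARC.
Node 2 against ARC: payoffs 3, 0, 8, 11 → best response Full.
Node 2 against Full: payoffs 10, 2, 4, 12 → best response Full.
No profile is a mutual best response for all players.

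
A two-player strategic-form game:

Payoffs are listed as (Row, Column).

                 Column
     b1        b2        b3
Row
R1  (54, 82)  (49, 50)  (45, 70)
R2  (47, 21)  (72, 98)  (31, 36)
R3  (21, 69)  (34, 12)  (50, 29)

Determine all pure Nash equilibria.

(R1, b1) and (R2, b2)

(R1, b1): Row gets 54, best alternative 47; Column gets 82, best alternative 70. No profitable deviation — NE.
(R1, b2): Row can switch to R2 (49 → 72). Not NE.
(R1, b3): Row can switch to R3 (45 → 50). Not NE.
(R2, b1): Row can switch to R1 (47 → 54). Not NE.
(R2, b2): Row gets 72, best alternative 49; Column gets 98, best alternative 36. No profitable deviation — NE.
(R2, b3): Row can switch to R1 (31 → 45). Not NE.
(R3, b1): Row can switch to R1 (21 → 54). Not NE.
(R3, b2): Row can switch to R1 (34 → 49). Not NE.
(R3, b3): Column can switch to b1 (29 → 69). Not NE.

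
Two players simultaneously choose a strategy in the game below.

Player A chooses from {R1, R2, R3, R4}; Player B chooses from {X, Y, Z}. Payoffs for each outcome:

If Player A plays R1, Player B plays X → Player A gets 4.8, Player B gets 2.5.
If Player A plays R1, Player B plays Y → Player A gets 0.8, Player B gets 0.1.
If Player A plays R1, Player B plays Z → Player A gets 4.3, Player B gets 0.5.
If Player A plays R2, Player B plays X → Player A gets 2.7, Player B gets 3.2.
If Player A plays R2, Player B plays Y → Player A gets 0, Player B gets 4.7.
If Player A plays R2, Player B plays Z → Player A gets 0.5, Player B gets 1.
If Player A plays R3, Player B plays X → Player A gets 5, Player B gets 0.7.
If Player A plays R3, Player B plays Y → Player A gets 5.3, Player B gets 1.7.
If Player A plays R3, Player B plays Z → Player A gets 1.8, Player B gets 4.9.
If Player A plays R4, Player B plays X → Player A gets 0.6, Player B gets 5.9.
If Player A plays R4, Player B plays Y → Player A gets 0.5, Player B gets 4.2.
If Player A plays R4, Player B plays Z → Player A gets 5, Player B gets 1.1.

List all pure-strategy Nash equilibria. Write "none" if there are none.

This game has no pure Nash equilibrium.

(R1, X): Player A can switch to R3 (4.8 → 5). Not NE.
(R1, Y): Player A can switch to R3 (0.8 → 5.3). Not NE.
(R1, Z): Player A can switch to R4 (4.3 → 5). Not NE.
(R2, X): Player A can switch to R1 (2.7 → 4.8). Not NE.
(R2, Y): Player A can switch to R1 (0 → 0.8). Not NE.
(R2, Z): Player A can switch to R1 (0.5 → 4.3). Not NE.
(R3, X): Player B can switch to Y (0.7 → 1.7). Not NE.
(R3, Y): Player B can switch to Z (1.7 → 4.9). Not NE.
(R3, Z): Player A can switch to R1 (1.8 → 4.3). Not NE.
(R4, X): Player A can switch to R1 (0.6 → 4.8). Not NE.
(The remaining 2 profiles each have a profitable deviation by the same check.)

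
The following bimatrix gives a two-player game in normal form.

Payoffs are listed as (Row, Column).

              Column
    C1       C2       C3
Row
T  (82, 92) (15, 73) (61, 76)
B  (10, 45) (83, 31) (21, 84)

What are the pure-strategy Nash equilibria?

Check each profile: it is a Nash equilibrium iff no player can strictly gain by switching unilaterally.
(T, C1): Row gets 82, best alternative 10; Column gets 92, best alternative 76. No profitable deviation — NE.
(T, C2): Row can switch to B (15 → 83). Not NE.
(T, C3): Column can switch to C1 (76 → 92). Not NE.
(B, C1): Row can switch to T (10 → 82). Not NE.
(B, C2): Column can switch to C1 (31 → 45). Not NE.
(B, C3): Row can switch to T (21 → 61). Not NE.

The unique pure-strategy Nash equilibrium is (T, C1).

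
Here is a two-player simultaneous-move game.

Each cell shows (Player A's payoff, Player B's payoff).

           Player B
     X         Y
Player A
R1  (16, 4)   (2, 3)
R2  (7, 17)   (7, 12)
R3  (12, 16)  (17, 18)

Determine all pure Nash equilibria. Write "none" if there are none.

For each player, find the best response to each opponent profile; mutual best responses are the pure NE.
Player A against X: payoffs 16, 7, 12 → best response R1.
Player A against Y: payoffs 2, 7, 17 → best response R3.
Player B against R1: payoffs 4, 3 → best response X.
Player B against R2: payoffs 17, 12 → best response X.
Player B against R3: payoffs 16, 18 → best response Y.
Mutual best responses: (R1, X); (R3, Y).

Pure-strategy Nash equilibria: (R1, X) and (R3, Y)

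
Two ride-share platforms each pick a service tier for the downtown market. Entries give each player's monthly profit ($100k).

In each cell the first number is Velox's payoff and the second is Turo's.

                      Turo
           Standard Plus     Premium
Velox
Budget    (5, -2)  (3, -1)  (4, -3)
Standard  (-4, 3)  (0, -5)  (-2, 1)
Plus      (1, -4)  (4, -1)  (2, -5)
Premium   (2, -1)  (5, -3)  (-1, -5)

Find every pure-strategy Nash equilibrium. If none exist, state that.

No pure-strategy Nash equilibrium.

Velox against Standard: payoffs 5, -4, 1, 2 → best response Budget.
Velox against Plus: payoffs 3, 0, 4, 5 → best response Premium.
Velox against Premium: payoffs 4, -2, 2, -1 → best response Budget.
Turo against Budget: payoffs -2, -1, -3 → best response Plus.
Turo against Standard: payoffs 3, -5, 1 → best response Standard.
Turo against Plus: payoffs -4, -1, -5 → best response Plus.
Turo against Premium: payoffs -1, -3, -5 → best response Standard.
No profile is a mutual best response for all players.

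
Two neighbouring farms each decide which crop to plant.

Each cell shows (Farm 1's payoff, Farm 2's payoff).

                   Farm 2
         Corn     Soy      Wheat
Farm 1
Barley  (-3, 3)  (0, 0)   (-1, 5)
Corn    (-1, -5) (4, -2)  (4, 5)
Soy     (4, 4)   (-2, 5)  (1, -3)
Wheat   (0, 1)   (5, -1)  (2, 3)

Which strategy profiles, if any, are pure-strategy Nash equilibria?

(Corn, Wheat)

(Barley, Corn): Farm 1 can switch to Corn (-3 → -1). Not NE.
(Barley, Soy): Farm 1 can switch to Corn (0 → 4). Not NE.
(Barley, Wheat): Farm 1 can switch to Corn (-1 → 4). Not NE.
(Corn, Corn): Farm 1 can switch to Soy (-1 → 4). Not NE.
(Corn, Soy): Farm 1 can switch to Wheat (4 → 5). Not NE.
(Corn, Wheat): Farm 1 gets 4, best alternative 2; Farm 2 gets 5, best alternative -2. No profitable deviation — NE.
(Soy, Corn): Farm 2 can switch to Soy (4 → 5). Not NE.
(Soy, Soy): Farm 1 can switch to Barley (-2 → 0). Not NE.
(Soy, Wheat): Farm 1 can switch to Corn (1 → 4). Not NE.
(Wheat, Corn): Farm 1 can switch to Soy (0 → 4). Not NE.
(Wheat, Soy): Farm 2 can switch to Corn (-1 → 1). Not NE.
(Wheat, Wheat): Farm 1 can switch to Corn (2 → 4). Not NE.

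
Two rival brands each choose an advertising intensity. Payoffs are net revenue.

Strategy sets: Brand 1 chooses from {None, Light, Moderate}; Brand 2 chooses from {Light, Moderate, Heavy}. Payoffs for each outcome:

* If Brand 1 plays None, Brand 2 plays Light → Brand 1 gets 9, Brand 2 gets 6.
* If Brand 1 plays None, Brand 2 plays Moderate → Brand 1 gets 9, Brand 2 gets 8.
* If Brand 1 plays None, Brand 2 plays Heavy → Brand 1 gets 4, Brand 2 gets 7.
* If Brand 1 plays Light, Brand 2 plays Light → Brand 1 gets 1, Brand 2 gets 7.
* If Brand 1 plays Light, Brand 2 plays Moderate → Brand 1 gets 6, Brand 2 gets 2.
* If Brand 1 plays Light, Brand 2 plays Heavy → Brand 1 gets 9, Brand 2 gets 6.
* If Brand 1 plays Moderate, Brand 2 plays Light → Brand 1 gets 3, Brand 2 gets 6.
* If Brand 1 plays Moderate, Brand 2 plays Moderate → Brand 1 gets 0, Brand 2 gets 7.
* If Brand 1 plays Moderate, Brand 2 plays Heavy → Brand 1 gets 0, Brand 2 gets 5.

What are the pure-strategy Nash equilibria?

The unique pure-strategy Nash equilibrium is (None, Moderate).

Check each profile: it is a Nash equilibrium iff no player can strictly gain by switching unilaterally.
(None, Light): Brand 2 can switch to Moderate (6 → 8). Not NE.
(None, Moderate): Brand 1 gets 9, best alternative 6; Brand 2 gets 8, best alternative 7. No profitable deviation — NE.
(None, Heavy): Brand 1 can switch to Light (4 → 9). Not NE.
(Light, Light): Brand 1 can switch to None (1 → 9). Not NE.
(Light, Moderate): Brand 1 can switch to None (6 → 9). Not NE.
(Light, Heavy): Brand 2 can switch to Light (6 → 7). Not NE.
(Moderate, Light): Brand 1 can switch to None (3 → 9). Not NE.
(Moderate, Moderate): Brand 1 can switch to None (0 → 9). Not NE.
(Moderate, Heavy): Brand 1 can switch to None (0 → 4). Not NE.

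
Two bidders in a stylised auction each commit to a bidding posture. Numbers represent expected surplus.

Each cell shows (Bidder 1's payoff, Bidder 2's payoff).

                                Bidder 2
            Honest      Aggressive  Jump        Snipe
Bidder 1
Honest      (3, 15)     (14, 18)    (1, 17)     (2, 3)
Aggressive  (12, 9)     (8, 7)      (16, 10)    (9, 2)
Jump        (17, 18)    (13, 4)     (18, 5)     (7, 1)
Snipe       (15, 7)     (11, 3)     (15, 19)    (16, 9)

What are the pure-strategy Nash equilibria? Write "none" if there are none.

The pure Nash equilibria are (Honest, Aggressive); (Jump, Honest).

(Honest, Honest): Bidder 1 can switch to Aggressive (3 → 12). Not NE.
(Honest, Aggressive): Bidder 1 gets 14, best alternative 13; Bidder 2 gets 18, best alternative 17. No profitable deviation — NE.
(Honest, Jump): Bidder 1 can switch to Aggressive (1 → 16). Not NE.
(Honest, Snipe): Bidder 1 can switch to Aggressive (2 → 9). Not NE.
(Aggressive, Honest): Bidder 1 can switch to Jump (12 → 17). Not NE.
(Aggressive, Aggressive): Bidder 1 can switch to Honest (8 → 14). Not NE.
(Aggressive, Jump): Bidder 1 can switch to Jump (16 → 18). Not NE.
(Aggressive, Snipe): Bidder 1 can switch to Snipe (9 → 16). Not NE.
(Jump, Honest): Bidder 1 gets 17, best alternative 15; Bidder 2 gets 18, best alternative 5. No profitable deviation — NE.
(Jump, Aggressive): Bidder 1 can switch to Honest (13 → 14). Not NE.
(Jump, Jump): Bidder 2 can switch to Honest (5 → 18). Not NE.
(Jump, Snipe): Bidder 1 can switch to Aggressive (7 → 9). Not NE.
(Snipe, Honest): Bidder 1 can switch to Jump (15 → 17). Not NE.
(Snipe, Aggressive): Bidder 1 can switch to Honest (11 → 14). Not NE.
(The remaining 2 profiles each have a profitable deviation by the same check.)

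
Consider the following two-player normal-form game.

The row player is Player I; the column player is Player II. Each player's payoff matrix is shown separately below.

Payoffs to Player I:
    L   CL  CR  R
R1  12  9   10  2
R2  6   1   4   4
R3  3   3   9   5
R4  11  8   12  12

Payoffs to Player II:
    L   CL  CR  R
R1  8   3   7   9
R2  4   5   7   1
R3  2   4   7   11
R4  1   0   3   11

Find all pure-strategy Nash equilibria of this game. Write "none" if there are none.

Mark each player's best response to every combination of opponents' strategies; a profile where every player is best-responding is a pure Nash equilibrium.
Player I against L: payoffs 12, 6, 3, 11 → best response R1.
Player I against CL: payoffs 9, 1, 3, 8 → best response R1.
Player I against CR: payoffs 10, 4, 9, 12 → best response R4.
Player I against R: payoffs 2, 4, 5, 12 → best response R4.
Player II against R1: payoffs 8, 3, 7, 9 → best response R.
Player II against R2: payoffs 4, 5, 7, 1 → best response CR.
Player II against R3: payoffs 2, 4, 7, 11 → best response R.
Player II against R4: payoffs 1, 0, 3, 11 → best response R.
Mutual best responses: (R4, R).

The unique pure-strategy Nash equilibrium is (R4, R).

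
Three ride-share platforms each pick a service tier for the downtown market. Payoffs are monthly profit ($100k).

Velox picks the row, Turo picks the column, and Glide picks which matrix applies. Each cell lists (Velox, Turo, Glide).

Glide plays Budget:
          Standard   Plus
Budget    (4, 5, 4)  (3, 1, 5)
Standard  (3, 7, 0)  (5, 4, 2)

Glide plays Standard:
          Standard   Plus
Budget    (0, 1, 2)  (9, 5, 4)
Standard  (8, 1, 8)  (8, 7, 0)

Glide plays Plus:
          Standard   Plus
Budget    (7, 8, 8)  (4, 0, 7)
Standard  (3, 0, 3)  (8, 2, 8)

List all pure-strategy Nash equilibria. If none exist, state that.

Velox against (Standard, Budget): payoffs 4, 3 → best response Budget.
Velox against (Standard, Standard): payoffs 0, 8 → best response Standard.
Velox against (Standard, Plus): payoffs 7, 3 → best response Budget.
Velox against (Plus, Budget): payoffs 3, 5 → best response Standard.
Velox against (Plus, Standard): payoffs 9, 8 → best response Budget.
Velox against (Plus, Plus): payoffs 4, 8 → best response Standard.
Turo against (Budget, Budget): payoffs 5, 1 → best response Standard.
Turo against (Budget, Standard): payoffs 1, 5 → best response Plus.
Turo against (Budget, Plus): payoffs 8, 0 → best response Standard.
Turo against (Standard, Budget): payoffs 7, 4 → best response Standard.
Turo against (Standard, Standard): payoffs 1, 7 → best response Plus.
Turo against (Standard, Plus): payoffs 0, 2 → best response Plus.
Glide against (Budget, Standard): payoffs 4, 2, 8 → best response Plus.
Glide against (Budget, Plus): payoffs 5, 4, 7 → best response Plus.
Glide against (Standard, Standard): payoffs 0, 8, 3 → best response Standard.
Glide against (Standard, Plus): payoffs 2, 0, 8 → best response Plus.
Mutual best responses: (Budget, Standard, Plus); (Standard, Plus, Plus).

(Budget, Standard, Plus); (Standard, Plus, Plus)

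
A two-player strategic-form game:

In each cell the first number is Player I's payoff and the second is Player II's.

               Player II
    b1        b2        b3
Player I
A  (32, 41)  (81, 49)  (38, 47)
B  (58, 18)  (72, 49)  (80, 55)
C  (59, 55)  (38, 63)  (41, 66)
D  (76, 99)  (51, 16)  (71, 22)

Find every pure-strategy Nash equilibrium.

Mark each player's best response to every combination of opponents' strategies; a profile where every player is best-responding is a pure Nash equilibrium.
Player I against b1: payoffs 32, 58, 59, 76 → best response D.
Player I against b2: payoffs 81, 72, 38, 51 → best response A.
Player I against b3: payoffs 38, 80, 41, 71 → best response B.
Player II against A: payoffs 41, 49, 47 → best response b2.
Player II against B: payoffs 18, 49, 55 → best response b3.
Player II against C: payoffs 55, 63, 66 → best response b3.
Player II against D: payoffs 99, 16, 22 → best response b1.
Mutual best responses: (A, b2); (B, b3); (D, b1).

The pure Nash equilibria are (A, b2), (B, b3), (D, b1).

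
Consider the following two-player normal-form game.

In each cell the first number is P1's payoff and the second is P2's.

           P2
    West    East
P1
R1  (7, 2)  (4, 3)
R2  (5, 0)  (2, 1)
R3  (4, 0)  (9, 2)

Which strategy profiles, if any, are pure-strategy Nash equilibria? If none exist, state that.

(R3, East)

Mark each player's best response to every combination of opponents' strategies; a profile where every player is best-responding is a pure Nash equilibrium.
P1 against West: payoffs 7, 5, 4 → best response R1.
P1 against East: payoffs 4, 2, 9 → best response R3.
P2 against R1: payoffs 2, 3 → best response East.
P2 against R2: payoffs 0, 1 → best response East.
P2 against R3: payoffs 0, 2 → best response East.
Mutual best responses: (R3, East).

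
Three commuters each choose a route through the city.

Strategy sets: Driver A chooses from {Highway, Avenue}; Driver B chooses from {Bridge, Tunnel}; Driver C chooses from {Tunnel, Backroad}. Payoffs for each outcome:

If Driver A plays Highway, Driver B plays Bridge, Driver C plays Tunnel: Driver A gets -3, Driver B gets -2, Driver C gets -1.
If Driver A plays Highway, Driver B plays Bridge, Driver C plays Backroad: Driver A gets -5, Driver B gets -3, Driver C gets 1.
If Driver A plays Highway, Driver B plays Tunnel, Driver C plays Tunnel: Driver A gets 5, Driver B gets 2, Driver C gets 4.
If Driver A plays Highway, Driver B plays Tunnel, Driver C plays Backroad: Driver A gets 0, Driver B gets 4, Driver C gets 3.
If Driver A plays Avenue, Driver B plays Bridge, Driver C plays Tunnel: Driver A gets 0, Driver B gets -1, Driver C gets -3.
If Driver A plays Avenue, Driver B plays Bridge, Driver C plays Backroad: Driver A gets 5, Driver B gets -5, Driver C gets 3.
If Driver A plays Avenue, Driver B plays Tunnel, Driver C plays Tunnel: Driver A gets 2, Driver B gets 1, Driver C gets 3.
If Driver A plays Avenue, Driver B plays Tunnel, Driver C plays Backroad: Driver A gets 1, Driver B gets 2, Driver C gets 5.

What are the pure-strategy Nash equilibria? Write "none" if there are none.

Pure-strategy Nash equilibria: (Highway, Tunnel, Tunnel) and (Avenue, Tunnel, Backroad)

Mark each player's best response to every combination of opponents' strategies; a profile where every player is best-responding is a pure Nash equilibrium.
Driver A against (Bridge, Tunnel): payoffs -3, 0 → best response Avenue.
Driver A against (Bridge, Backroad): payoffs -5, 5 → best response Avenue.
Driver A against (Tunnel, Tunnel): payoffs 5, 2 → best response Highway.
Driver A against (Tunnel, Backroad): payoffs 0, 1 → best response Avenue.
Driver B against (Highway, Tunnel): payoffs -2, 2 → best response Tunnel.
Driver B against (Highway, Backroad): payoffs -3, 4 → best response Tunnel.
Driver B against (Avenue, Tunnel): payoffs -1, 1 → best response Tunnel.
Driver B against (Avenue, Backroad): payoffs -5, 2 → best response Tunnel.
Driver C against (Highway, Bridge): payoffs -1, 1 → best response Backroad.
Driver C against (Highway, Tunnel): payoffs 4, 3 → best response Tunnel.
Driver C against (Avenue, Bridge): payoffs -3, 3 → best response Backroad.
Driver C against (Avenue, Tunnel): payoffs 3, 5 → best response Backroad.
Mutual best responses: (Highway, Tunnel, Tunnel); (Avenue, Tunnel, Backroad).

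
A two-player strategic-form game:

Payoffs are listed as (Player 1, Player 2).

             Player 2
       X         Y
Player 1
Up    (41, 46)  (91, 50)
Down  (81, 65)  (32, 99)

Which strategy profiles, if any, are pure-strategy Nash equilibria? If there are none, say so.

For each player, find the best response to each opponent profile; mutual best responses are the pure NE.
Player 1 against X: payoffs 41, 81 → best response Down.
Player 1 against Y: payoffs 91, 32 → best response Up.
Player 2 against Up: payoffs 46, 50 → best response Y.
Player 2 against Down: payoffs 65, 99 → best response Y.
Mutual best responses: (Up, Y).

(Up, Y)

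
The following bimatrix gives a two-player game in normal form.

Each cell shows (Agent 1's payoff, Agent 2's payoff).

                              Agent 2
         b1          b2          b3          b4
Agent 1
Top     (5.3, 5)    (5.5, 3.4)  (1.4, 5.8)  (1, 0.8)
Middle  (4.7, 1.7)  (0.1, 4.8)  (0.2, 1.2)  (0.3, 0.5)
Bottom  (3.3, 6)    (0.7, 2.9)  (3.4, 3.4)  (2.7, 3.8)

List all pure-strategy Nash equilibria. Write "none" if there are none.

For each strategy profile, look for a profitable unilateral deviation.
(Top, b1): Agent 2 can switch to b3 (5 → 5.8). Not NE.
(Top, b2): Agent 2 can switch to b1 (3.4 → 5). Not NE.
(Top, b3): Agent 1 can switch to Bottom (1.4 → 3.4). Not NE.
(Top, b4): Agent 1 can switch to Bottom (1 → 2.7). Not NE.
(Middle, b1): Agent 1 can switch to Top (4.7 → 5.3). Not NE.
(Middle, b2): Agent 1 can switch to Top (0.1 → 5.5). Not NE.
(The remaining 6 profiles each have a profitable deviation by the same check.)

This game has no pure Nash equilibrium.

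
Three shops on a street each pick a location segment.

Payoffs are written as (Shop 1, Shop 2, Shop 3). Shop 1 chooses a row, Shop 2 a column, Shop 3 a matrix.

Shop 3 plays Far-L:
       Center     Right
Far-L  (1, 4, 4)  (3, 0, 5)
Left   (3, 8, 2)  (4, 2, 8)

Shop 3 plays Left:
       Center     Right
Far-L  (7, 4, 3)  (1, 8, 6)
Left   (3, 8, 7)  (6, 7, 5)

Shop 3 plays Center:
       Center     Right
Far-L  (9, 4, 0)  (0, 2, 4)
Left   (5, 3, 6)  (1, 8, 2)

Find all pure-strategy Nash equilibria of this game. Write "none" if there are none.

For each player, find the best response to each opponent profile; mutual best responses are the pure NE.
Shop 1 against (Center, Far-L): payoffs 1, 3 → best response Left.
Shop 1 against (Center, Left): payoffs 7, 3 → best response Far-L.
Shop 1 against (Center, Center): payoffs 9, 5 → best response Far-L.
Shop 1 against (Right, Far-L): payoffs 3, 4 → best response Left.
Shop 1 against (Right, Left): payoffs 1, 6 → best response Left.
Shop 1 against (Right, Center): payoffs 0, 1 → best response Left.
Shop 2 against (Far-L, Far-L): payoffs 4, 0 → best response Center.
Shop 2 against (Far-L, Left): payoffs 4, 8 → best response Right.
Shop 2 against (Far-L, Center): payoffs 4, 2 → best response Center.
Shop 2 against (Left, Far-L): payoffs 8, 2 → best response Center.
Shop 2 against (Left, Left): payoffs 8, 7 → best response Center.
Shop 2 against (Left, Center): payoffs 3, 8 → best response Right.
Shop 3 against (Far-L, Center): payoffs 4, 3, 0 → best response Far-L.
Shop 3 against (Far-L, Right): payoffs 5, 6, 4 → best response Left.
Shop 3 against (Left, Center): payoffs 2, 7, 6 → best response Left.
Shop 3 against (Left, Right): payoffs 8, 5, 2 → best response Far-L.
No profile is a mutual best response for all players.

This game has no pure Nash equilibrium.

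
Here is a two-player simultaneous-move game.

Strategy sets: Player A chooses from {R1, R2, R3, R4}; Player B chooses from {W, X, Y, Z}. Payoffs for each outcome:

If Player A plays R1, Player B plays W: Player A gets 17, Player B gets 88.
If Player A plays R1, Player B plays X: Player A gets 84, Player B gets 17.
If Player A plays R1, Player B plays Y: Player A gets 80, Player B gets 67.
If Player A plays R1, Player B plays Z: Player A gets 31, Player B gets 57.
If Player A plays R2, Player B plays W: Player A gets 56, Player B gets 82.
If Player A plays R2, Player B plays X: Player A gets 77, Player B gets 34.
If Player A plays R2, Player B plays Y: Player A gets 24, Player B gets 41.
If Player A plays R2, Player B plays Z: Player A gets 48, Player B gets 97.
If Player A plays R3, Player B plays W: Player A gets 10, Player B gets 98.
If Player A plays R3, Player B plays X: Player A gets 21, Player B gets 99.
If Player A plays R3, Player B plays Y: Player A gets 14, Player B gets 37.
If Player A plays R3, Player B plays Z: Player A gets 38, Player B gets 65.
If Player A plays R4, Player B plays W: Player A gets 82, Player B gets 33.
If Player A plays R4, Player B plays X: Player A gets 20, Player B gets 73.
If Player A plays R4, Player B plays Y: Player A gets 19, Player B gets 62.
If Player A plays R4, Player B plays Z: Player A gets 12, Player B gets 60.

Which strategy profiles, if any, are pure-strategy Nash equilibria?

(R2, Z)

Player A against W: payoffs 17, 56, 10, 82 → best response R4.
Player A against X: payoffs 84, 77, 21, 20 → best response R1.
Player A against Y: payoffs 80, 24, 14, 19 → best response R1.
Player A against Z: payoffs 31, 48, 38, 12 → best response R2.
Player B against R1: payoffs 88, 17, 67, 57 → best response W.
Player B against R2: payoffs 82, 34, 41, 97 → best response Z.
Player B against R3: payoffs 98, 99, 37, 65 → best response X.
Player B against R4: payoffs 33, 73, 62, 60 → best response X.
Mutual best responses: (R2, Z).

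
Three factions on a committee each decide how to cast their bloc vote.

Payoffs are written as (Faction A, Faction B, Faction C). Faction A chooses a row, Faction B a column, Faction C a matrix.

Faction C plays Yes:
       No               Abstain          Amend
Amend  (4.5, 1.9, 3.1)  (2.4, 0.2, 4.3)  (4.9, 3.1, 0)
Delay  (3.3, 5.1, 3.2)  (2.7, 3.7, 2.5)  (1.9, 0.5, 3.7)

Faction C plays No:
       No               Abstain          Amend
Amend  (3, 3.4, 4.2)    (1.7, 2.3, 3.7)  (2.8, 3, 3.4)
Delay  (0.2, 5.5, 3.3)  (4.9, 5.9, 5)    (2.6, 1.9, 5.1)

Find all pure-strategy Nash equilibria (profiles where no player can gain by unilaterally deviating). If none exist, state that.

For each player, find the best response to each opponent profile; mutual best responses are the pure NE.
Faction A against (No, Yes): payoffs 4.5, 3.3 → best response Amend.
Faction A against (No, No): payoffs 3, 0.2 → best response Amend.
Faction A against (Abstain, Yes): payoffs 2.4, 2.7 → best response Delay.
Faction A against (Abstain, No): payoffs 1.7, 4.9 → best response Delay.
Faction A against (Amend, Yes): payoffs 4.9, 1.9 → best response Amend.
Faction A against (Amend, No): payoffs 2.8, 2.6 → best response Amend.
Faction B against (Amend, Yes): payoffs 1.9, 0.2, 3.1 → best response Amend.
Faction B against (Amend, No): payoffs 3.4, 2.3, 3 → best response No.
Faction B against (Delay, Yes): payoffs 5.1, 3.7, 0.5 → best response No.
Faction B against (Delay, No): payoffs 5.5, 5.9, 1.9 → best response Abstain.
Faction C against (Amend, No): payoffs 3.1, 4.2 → best response No.
Faction C against (Amend, Abstain): payoffs 4.3, 3.7 → best response Yes.
Faction C against (Amend, Amend): payoffs 0, 3.4 → best response No.
Faction C against (Delay, No): payoffs 3.2, 3.3 → best response No.
Faction C against (Delay, Abstain): payoffs 2.5, 5 → best response No.
Faction C against (Delay, Amend): payoffs 3.7, 5.1 → best response No.
Mutual best responses: (Amend, No, No); (Delay, Abstain, No).

Pure-strategy Nash equilibria: (Amend, No, No), (Delay, Abstain, No)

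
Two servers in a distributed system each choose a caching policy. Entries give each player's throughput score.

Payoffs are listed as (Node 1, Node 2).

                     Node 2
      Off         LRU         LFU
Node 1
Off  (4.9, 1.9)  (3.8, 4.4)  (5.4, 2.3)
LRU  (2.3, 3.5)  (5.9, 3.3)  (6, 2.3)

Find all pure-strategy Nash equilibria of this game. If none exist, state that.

Node 1 against Off: payoffs 4.9, 2.3 → best response Off.
Node 1 against LRU: payoffs 3.8, 5.9 → best response LRU.
Node 1 against LFU: payoffs 5.4, 6 → best response LRU.
Node 2 against Off: payoffs 1.9, 4.4, 2.3 → best response LRU.
Node 2 against LRU: payoffs 3.5, 3.3, 2.3 → best response Off.
No profile is a mutual best response for all players.

This game has no pure Nash equilibrium.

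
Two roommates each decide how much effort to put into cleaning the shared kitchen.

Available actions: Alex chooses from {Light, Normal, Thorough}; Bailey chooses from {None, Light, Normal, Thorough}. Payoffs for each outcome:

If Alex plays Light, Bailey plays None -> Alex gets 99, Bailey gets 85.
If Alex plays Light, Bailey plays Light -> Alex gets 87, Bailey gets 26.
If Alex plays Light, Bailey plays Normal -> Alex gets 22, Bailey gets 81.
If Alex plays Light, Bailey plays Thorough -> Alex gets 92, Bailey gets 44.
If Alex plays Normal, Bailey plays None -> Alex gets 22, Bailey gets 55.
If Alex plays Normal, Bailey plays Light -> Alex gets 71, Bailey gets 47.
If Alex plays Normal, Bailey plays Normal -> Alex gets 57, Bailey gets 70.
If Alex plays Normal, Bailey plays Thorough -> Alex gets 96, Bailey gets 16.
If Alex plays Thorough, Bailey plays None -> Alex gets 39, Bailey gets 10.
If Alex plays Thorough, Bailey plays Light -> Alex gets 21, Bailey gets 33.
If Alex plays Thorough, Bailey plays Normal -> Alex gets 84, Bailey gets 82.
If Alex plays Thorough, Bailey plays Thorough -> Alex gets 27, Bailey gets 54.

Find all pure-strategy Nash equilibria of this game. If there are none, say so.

The pure Nash equilibria are (Light, None) and (Thorough, Normal).

Alex against None: payoffs 99, 22, 39 → best response Light.
Alex against Light: payoffs 87, 71, 21 → best response Light.
Alex against Normal: payoffs 22, 57, 84 → best response Thorough.
Alex against Thorough: payoffs 92, 96, 27 → best response Normal.
Bailey against Light: payoffs 85, 26, 81, 44 → best response None.
Bailey against Normal: payoffs 55, 47, 70, 16 → best response Normal.
Bailey against Thorough: payoffs 10, 33, 82, 54 → best response Normal.
Mutual best responses: (Light, None); (Thorough, Normal).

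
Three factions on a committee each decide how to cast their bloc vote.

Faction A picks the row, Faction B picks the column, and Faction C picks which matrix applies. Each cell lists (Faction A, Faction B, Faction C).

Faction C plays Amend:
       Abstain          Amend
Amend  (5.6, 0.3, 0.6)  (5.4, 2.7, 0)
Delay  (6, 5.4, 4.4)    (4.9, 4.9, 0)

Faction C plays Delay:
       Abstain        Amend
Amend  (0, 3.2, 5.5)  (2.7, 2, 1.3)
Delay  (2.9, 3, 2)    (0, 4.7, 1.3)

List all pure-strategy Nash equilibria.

Mark each player's best response to every combination of opponents' strategies; a profile where every player is best-responding is a pure Nash equilibrium.
Faction A against (Abstain, Amend): payoffs 5.6, 6 → best response Delay.
Faction A against (Abstain, Delay): payoffs 0, 2.9 → best response Delay.
Faction A against (Amend, Amend): payoffs 5.4, 4.9 → best response Amend.
Faction A against (Amend, Delay): payoffs 2.7, 0 → best response Amend.
Faction B against (Amend, Amend): payoffs 0.3, 2.7 → best response Amend.
Faction B against (Amend, Delay): payoffs 3.2, 2 → best response Abstain.
Faction B against (Delay, Amend): payoffs 5.4, 4.9 → best response Abstain.
Faction B against (Delay, Delay): payoffs 3, 4.7 → best response Amend.
Faction C against (Amend, Abstain): payoffs 0.6, 5.5 → best response Delay.
Faction C against (Amend, Amend): payoffs 0, 1.3 → best response Delay.
Faction C against (Delay, Abstain): payoffs 4.4, 2 → best response Amend.
Faction C against (Delay, Amend): payoffs 0, 1.3 → best response Delay.
Mutual best responses: (Delay, Abstain, Amend).

(Delay, Abstain, Amend)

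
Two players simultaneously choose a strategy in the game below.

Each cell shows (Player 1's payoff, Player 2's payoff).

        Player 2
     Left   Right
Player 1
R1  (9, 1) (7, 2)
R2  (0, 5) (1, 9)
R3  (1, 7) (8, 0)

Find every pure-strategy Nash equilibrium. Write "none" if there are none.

(R1, Left): Player 2 can switch to Right (1 → 2). Not NE.
(R1, Right): Player 1 can switch to R3 (7 → 8). Not NE.
(R2, Left): Player 1 can switch to R1 (0 → 9). Not NE.
(R2, Right): Player 1 can switch to R1 (1 → 7). Not NE.
(R3, Left): Player 1 can switch to R1 (1 → 9). Not NE.
(R3, Right): Player 2 can switch to Left (0 → 7). Not NE.

No pure-strategy Nash equilibrium.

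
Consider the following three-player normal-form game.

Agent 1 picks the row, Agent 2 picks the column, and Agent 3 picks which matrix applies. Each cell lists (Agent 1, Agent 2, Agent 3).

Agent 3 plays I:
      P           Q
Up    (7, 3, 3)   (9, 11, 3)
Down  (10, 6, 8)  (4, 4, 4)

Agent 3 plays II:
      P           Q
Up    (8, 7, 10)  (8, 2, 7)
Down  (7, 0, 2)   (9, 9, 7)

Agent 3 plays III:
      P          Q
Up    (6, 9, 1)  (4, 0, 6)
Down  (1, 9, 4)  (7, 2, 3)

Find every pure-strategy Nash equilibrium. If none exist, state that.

Check each profile: it is a Nash equilibrium iff no player can strictly gain by switching unilaterally.
(Up, P, I): Agent 1 can switch to Down (7 → 10). Not NE.
(Up, P, II): Agent 1 gets 8, best alternative 7; Agent 2 gets 7, best alternative 2; Agent 3 gets 10, best alternative 3. No profitable deviation — NE.
(Up, P, III): Agent 3 can switch to I (1 → 3). Not NE.
(Up, Q, I): Agent 3 can switch to II (3 → 7). Not NE.
(Up, Q, II): Agent 1 can switch to Down (8 → 9). Not NE.
(Up, Q, III): Agent 1 can switch to Down (4 → 7). Not NE.
(Down, P, I): Agent 1 gets 10, best alternative 7; Agent 2 gets 6, best alternative 4; Agent 3 gets 8, best alternative 4. No profitable deviation — NE.
(Down, P, II): Agent 1 can switch to Up (7 → 8). Not NE.
(Down, P, III): Agent 1 can switch to Up (1 → 6). Not NE.
(Down, Q, I): Agent 1 can switch to Up (4 → 9). Not NE.
(Down, Q, II): Agent 1 gets 9, best alternative 8; Agent 2 gets 9, best alternative 0; Agent 3 gets 7, best alternative 4. No profitable deviation — NE.
(The remaining 1 profile has a profitable deviation by the same check.)

(Up, P, II), (Down, P, I), (Down, Q, II)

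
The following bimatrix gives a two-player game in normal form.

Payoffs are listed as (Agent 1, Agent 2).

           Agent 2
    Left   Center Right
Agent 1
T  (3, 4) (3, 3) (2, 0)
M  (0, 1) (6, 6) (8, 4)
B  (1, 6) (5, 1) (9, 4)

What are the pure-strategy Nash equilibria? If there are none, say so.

Agent 1 against Left: payoffs 3, 0, 1 → best response T.
Agent 1 against Center: payoffs 3, 6, 5 → best response M.
Agent 1 against Right: payoffs 2, 8, 9 → best response B.
Agent 2 against T: payoffs 4, 3, 0 → best response Left.
Agent 2 against M: payoffs 1, 6, 4 → best response Center.
Agent 2 against B: payoffs 6, 1, 4 → best response Left.
Mutual best responses: (T, Left); (M, Center).

(T, Left) and (M, Center)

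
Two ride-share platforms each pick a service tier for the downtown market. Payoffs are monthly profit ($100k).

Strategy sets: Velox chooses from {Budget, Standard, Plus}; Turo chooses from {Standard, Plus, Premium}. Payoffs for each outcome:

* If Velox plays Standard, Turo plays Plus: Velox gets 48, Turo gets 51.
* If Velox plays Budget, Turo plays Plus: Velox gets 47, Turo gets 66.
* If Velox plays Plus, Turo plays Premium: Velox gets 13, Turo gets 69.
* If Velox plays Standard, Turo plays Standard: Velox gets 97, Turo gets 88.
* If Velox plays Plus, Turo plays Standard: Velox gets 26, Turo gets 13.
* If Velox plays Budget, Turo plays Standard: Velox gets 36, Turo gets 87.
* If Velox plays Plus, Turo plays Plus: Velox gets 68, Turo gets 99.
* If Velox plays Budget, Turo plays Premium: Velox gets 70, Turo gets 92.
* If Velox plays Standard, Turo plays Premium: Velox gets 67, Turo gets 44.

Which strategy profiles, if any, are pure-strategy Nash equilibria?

For each player, find the best response to each opponent profile; mutual best responses are the pure NE.
Velox against Standard: payoffs 36, 97, 26 → best response Standard.
Velox against Plus: payoffs 47, 48, 68 → best response Plus.
Velox against Premium: payoffs 70, 67, 13 → best response Budget.
Turo against Budget: payoffs 87, 66, 92 → best response Premium.
Turo against Standard: payoffs 88, 51, 44 → best response Standard.
Turo against Plus: payoffs 13, 99, 69 → best response Plus.
Mutual best responses: (Budget, Premium); (Standard, Standard); (Plus, Plus).

(Budget, Premium) and (Standard, Standard) and (Plus, Plus)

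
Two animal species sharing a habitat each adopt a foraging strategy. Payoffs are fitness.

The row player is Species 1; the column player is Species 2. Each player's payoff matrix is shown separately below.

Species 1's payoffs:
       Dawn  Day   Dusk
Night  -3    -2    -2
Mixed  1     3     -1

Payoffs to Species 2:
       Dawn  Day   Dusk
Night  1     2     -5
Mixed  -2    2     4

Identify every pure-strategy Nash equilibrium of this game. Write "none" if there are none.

Pure NE: (Mixed, Dusk)

(Night, Dawn): Species 1 can switch to Mixed (-3 → 1). Not NE.
(Night, Day): Species 1 can switch to Mixed (-2 → 3). Not NE.
(Night, Dusk): Species 1 can switch to Mixed (-2 → -1). Not NE.
(Mixed, Dawn): Species 2 can switch to Day (-2 → 2). Not NE.
(Mixed, Day): Species 2 can switch to Dusk (2 → 4). Not NE.
(Mixed, Dusk): Species 1 gets -1, best alternative -2; Species 2 gets 4, best alternative 2. No profitable deviation — NE.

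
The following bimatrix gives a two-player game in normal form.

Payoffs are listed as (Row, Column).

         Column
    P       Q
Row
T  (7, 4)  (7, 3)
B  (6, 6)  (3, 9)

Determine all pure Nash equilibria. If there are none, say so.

The unique pure-strategy Nash equilibrium is (T, P).

Row against P: payoffs 7, 6 → best response T.
Row against Q: payoffs 7, 3 → best response T.
Column against T: payoffs 4, 3 → best response P.
Column against B: payoffs 6, 9 → best response Q.
Mutual best responses: (T, P).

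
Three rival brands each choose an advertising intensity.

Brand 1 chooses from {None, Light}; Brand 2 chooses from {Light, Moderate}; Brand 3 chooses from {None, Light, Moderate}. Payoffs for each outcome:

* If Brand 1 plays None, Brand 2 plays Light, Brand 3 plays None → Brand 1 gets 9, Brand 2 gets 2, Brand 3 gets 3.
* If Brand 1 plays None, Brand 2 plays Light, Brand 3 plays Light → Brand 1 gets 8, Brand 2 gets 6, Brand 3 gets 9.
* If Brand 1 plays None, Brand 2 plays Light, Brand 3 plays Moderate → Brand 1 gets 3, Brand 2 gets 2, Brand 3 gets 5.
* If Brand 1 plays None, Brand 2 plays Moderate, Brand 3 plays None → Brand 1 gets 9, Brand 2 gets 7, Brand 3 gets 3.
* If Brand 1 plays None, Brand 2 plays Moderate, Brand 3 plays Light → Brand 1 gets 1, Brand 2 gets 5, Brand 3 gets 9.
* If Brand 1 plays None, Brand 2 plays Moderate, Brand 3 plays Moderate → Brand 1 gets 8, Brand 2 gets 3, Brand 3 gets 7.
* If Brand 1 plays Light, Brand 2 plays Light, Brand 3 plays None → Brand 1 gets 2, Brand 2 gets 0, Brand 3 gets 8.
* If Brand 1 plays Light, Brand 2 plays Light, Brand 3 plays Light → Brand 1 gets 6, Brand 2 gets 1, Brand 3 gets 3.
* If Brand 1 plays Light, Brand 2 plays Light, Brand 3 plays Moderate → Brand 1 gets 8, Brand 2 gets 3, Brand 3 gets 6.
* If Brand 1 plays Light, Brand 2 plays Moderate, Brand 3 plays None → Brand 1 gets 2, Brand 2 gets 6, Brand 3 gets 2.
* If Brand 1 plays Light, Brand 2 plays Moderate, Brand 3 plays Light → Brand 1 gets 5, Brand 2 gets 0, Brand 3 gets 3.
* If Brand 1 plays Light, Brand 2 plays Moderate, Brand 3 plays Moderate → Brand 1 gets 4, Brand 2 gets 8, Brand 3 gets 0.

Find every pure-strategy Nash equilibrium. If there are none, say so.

Pure NE: (None, Light, Light)

Mark each player's best response to every combination of opponents' strategies; a profile where every player is best-responding is a pure Nash equilibrium.
Brand 1 against (Light, None): payoffs 9, 2 → best response None.
Brand 1 against (Light, Light): payoffs 8, 6 → best response None.
Brand 1 against (Light, Moderate): payoffs 3, 8 → best response Light.
Brand 1 against (Moderate, None): payoffs 9, 2 → best response None.
Brand 1 against (Moderate, Light): payoffs 1, 5 → best response Light.
Brand 1 against (Moderate, Moderate): payoffs 8, 4 → best response None.
Brand 2 against (None, None): payoffs 2, 7 → best response Moderate.
Brand 2 against (None, Light): payoffs 6, 5 → best response Light.
Brand 2 against (None, Moderate): payoffs 2, 3 → best response Moderate.
Brand 2 against (Light, None): payoffs 0, 6 → best response Moderate.
Brand 2 against (Light, Light): payoffs 1, 0 → best response Light.
Brand 2 against (Light, Moderate): payoffs 3, 8 → best response Moderate.
Brand 3 against (None, Light): payoffs 3, 9, 5 → best response Light.
Brand 3 against (None, Moderate): payoffs 3, 9, 7 → best response Light.
Brand 3 against (Light, Light): payoffs 8, 3, 6 → best response None.
Brand 3 against (Light, Moderate): payoffs 2, 3, 0 → best response Light.
Mutual best responses: (None, Light, Light).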